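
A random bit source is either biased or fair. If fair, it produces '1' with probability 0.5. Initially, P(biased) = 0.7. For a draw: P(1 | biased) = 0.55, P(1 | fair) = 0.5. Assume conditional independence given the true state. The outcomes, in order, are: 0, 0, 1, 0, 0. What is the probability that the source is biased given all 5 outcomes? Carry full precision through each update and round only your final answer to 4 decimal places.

0.6274

After '0': P(biased) = 0.45·0.7000 / (0.45·0.7000 + 0.5·0.3000) ≈ 0.6774
After '0': P(biased) = 0.45·0.6774 / (0.45·0.6774 + 0.5·0.3226) ≈ 0.6540
After '1': P(biased) = 0.55·0.6540 / (0.55·0.6540 + 0.5·0.3460) ≈ 0.6752
After '0': P(biased) = 0.45·0.6752 / (0.45·0.6752 + 0.5·0.3248) ≈ 0.6517
After '0': P(biased) = 0.45·0.6517 / (0.45·0.6517 + 0.5·0.3483) ≈ 0.6274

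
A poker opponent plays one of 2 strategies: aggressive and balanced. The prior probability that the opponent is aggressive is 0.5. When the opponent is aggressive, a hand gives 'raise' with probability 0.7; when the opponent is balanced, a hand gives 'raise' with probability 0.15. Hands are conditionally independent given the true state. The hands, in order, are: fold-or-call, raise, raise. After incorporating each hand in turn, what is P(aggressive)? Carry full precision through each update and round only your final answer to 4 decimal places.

0.8849

Apply Bayes' rule sequentially, carrying P(aggressive) forward.
After 'fold-or-call': P(aggressive) = 0.3·0.5000 / (0.3·0.5000 + 0.85·0.5000) ≈ 0.2609
After 'raise': P(aggressive) = 0.7·0.2609 / (0.7·0.2609 + 0.15·0.7391) ≈ 0.6222
After 'raise': P(aggressive) = 0.7·0.6222 / (0.7·0.6222 + 0.15·0.3778) ≈ 0.8849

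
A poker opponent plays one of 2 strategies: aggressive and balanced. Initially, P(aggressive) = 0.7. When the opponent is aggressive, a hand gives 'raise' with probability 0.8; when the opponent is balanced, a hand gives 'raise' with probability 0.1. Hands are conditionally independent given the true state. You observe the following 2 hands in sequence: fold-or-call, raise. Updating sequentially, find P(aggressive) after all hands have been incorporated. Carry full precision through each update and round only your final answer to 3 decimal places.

After 'fold-or-call': P(aggressive) = 0.2·0.7000 / (0.2·0.7000 + 0.9·0.3000) ≈ 0.3415
After 'raise': P(aggressive) = 0.8·0.3415 / (0.8·0.3415 + 0.1·0.6585) ≈ 0.8058

0.806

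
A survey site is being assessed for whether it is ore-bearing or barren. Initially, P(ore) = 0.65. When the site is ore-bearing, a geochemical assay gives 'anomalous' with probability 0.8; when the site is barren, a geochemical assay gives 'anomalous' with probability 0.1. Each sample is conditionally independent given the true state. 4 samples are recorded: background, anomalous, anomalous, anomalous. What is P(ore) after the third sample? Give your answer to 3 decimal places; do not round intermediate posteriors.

Apply Bayes' rule sequentially, carrying P(ore) forward.
After 'background': P(ore) = 0.2·0.6500 / (0.2·0.6500 + 0.9·0.3500) ≈ 0.2921
After 'anomalous': P(ore) = 0.8·0.2921 / (0.8·0.2921 + 0.1·0.7079) ≈ 0.7675
After 'anomalous': P(ore) = 0.8·0.7675 / (0.8·0.7675 + 0.1·0.2325) ≈ 0.9635

0.964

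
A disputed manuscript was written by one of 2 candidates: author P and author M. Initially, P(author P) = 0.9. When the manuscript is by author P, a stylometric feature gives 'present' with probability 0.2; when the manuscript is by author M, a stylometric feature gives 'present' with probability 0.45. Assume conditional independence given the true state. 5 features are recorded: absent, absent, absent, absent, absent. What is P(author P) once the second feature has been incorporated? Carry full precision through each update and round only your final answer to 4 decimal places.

0.9501

After 'absent': P(author P) = 0.8·0.9000 / (0.8·0.9000 + 0.55·0.1000) ≈ 0.9290
After 'absent': P(author P) = 0.8·0.9290 / (0.8·0.9290 + 0.55·0.0710) ≈ 0.9501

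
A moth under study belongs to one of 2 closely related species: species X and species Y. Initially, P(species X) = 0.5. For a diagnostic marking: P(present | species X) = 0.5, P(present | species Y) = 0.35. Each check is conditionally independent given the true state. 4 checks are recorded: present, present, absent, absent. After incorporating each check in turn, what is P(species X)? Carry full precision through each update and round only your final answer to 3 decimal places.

After 'present': P(species X) = 0.5·0.5000 / (0.5·0.5000 + 0.35·0.5000) ≈ 0.5882
After 'present': P(species X) = 0.5·0.5882 / (0.5·0.5882 + 0.35·0.4118) ≈ 0.6711
After 'absent': P(species X) = 0.5·0.6711 / (0.5·0.6711 + 0.65·0.3289) ≈ 0.6109
After 'absent': P(species X) = 0.5·0.6109 / (0.5·0.6109 + 0.65·0.3891) ≈ 0.5470

0.547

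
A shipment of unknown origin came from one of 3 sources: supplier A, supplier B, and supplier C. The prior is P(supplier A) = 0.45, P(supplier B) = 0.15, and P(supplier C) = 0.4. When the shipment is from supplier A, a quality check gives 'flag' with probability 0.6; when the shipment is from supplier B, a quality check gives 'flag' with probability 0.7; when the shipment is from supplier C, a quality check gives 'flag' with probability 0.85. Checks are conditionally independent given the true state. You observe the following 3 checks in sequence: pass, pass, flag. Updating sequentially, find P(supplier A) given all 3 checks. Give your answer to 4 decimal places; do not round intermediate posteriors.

0.7164

After 'pass': normaliser = 0.4·0.4500 + 0.3·0.1500 + 0.15·0.4000; P(supplier A) ≈ 0.6316, P(supplier B) ≈ 0.1579, P(supplier C) ≈ 0.2105
After 'pass': normaliser = 0.4·0.6316 + 0.3·0.1579 + 0.15·0.2105; P(supplier A) ≈ 0.7619, P(supplier B) ≈ 0.1429, P(supplier C) ≈ 0.0952
After 'flag': normaliser = 0.6·0.7619 + 0.7·0.1429 + 0.85·0.0952; P(supplier A) ≈ 0.7164, P(supplier B) ≈ 0.1567, P(supplier C) ≈ 0.1269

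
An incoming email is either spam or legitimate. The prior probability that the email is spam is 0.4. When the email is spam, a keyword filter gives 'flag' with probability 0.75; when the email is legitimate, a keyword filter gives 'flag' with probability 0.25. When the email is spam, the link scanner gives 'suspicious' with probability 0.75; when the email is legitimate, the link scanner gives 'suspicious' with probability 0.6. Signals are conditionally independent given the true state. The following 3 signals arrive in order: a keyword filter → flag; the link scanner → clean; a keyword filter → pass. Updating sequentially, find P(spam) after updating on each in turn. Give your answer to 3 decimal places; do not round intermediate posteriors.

0.294

After a keyword filter='flag': P(spam) = 0.75·0.4000 / (0.75·0.4000 + 0.25·0.6000) ≈ 0.6667
After the link scanner='clean': P(spam) = 0.25·0.6667 / (0.25·0.6667 + 0.4·0.3333) ≈ 0.5556
After a keyword filter='pass': P(spam) = 0.25·0.5556 / (0.25·0.5556 + 0.75·0.4444) ≈ 0.2941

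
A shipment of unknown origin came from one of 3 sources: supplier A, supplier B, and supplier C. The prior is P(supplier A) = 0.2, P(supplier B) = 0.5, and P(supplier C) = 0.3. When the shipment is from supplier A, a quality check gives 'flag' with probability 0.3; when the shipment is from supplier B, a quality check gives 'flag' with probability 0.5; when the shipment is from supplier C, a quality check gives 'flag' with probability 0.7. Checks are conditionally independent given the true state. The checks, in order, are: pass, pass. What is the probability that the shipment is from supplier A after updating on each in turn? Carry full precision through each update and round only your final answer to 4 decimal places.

Apply Bayes' rule sequentially, carrying P(supplier A) forward.
After 'pass': normaliser = 0.7·0.2000 + 0.5·0.5000 + 0.3·0.3000; P(supplier A) ≈ 0.2917, P(supplier B) ≈ 0.5208, P(supplier C) ≈ 0.1875
After 'pass': normaliser = 0.7·0.2917 + 0.5·0.5208 + 0.3·0.1875; P(supplier A) ≈ 0.3920, P(supplier B) ≈ 0.5000, P(supplier C) ≈ 0.1080

0.3920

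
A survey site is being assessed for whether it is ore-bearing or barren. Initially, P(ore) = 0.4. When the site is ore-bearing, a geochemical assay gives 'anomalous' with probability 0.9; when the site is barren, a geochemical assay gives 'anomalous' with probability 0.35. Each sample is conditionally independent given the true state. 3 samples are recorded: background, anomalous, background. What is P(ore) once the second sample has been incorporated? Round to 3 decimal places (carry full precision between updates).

0.209

After 'background': P(ore) = 0.1·0.4000 / (0.1·0.4000 + 0.65·0.6000) ≈ 0.0930
After 'anomalous': P(ore) = 0.9·0.0930 / (0.9·0.0930 + 0.35·0.9070) ≈ 0.2087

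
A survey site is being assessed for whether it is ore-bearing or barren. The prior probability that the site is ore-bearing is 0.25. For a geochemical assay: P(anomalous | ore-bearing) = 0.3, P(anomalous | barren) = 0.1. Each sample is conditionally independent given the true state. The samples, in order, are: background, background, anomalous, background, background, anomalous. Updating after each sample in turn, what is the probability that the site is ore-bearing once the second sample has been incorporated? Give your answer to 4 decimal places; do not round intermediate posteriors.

0.1678

Each posterior becomes the prior for the next update.
After 'background': P(ore) = 0.7·0.2500 / (0.7·0.2500 + 0.9·0.7500) ≈ 0.2059
After 'background': P(ore) = 0.7·0.2059 / (0.7·0.2059 + 0.9·0.7941) ≈ 0.1678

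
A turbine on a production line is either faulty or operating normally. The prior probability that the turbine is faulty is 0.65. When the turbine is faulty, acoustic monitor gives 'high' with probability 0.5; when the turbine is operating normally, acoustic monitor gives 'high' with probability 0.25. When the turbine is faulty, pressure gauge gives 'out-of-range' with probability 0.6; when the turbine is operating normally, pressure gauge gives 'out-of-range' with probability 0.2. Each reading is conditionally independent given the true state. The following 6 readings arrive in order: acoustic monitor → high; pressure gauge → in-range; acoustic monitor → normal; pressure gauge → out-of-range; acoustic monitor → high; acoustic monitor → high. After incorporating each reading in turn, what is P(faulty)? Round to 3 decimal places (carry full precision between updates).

After acoustic monitor='high': P(faulty) = 0.5·0.6500 / (0.5·0.6500 + 0.25·0.3500) ≈ 0.7879
After pressure gauge='in-range': P(faulty) = 0.4·0.7879 / (0.4·0.7879 + 0.8·0.2121) ≈ 0.6500
After acoustic monitor='normal': P(faulty) = 0.5·0.6500 / (0.5·0.6500 + 0.75·0.3500) ≈ 0.5532
After pressure gauge='out-of-range': P(faulty) = 0.6·0.5532 / (0.6·0.5532 + 0.2·0.4468) ≈ 0.7879
After acoustic monitor='high': P(faulty) = 0.5·0.7879 / (0.5·0.7879 + 0.25·0.2121) ≈ 0.8814
After acoustic monitor='high': P(faulty) = 0.5·0.8814 / (0.5·0.8814 + 0.25·0.1186) ≈ 0.9369

0.937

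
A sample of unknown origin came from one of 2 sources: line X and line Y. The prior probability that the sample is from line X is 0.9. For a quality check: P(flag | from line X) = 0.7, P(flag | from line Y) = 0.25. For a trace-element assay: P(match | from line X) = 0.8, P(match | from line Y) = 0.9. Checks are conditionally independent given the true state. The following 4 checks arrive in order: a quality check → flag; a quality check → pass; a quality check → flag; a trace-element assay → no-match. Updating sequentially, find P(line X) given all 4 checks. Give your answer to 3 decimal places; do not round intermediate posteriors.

Apply Bayes' rule sequentially, carrying P(line X) forward.
After a quality check='flag': P(line X) = 0.7·0.9000 / (0.7·0.9000 + 0.25·0.1000) ≈ 0.9618
After a quality check='pass': P(line X) = 0.3·0.9618 / (0.3·0.9618 + 0.75·0.0382) ≈ 0.9097
After a quality check='flag': P(line X) = 0.7·0.9097 / (0.7·0.9097 + 0.25·0.0903) ≈ 0.9658
After a trace-element assay='no-match': P(line X) = 0.2·0.9658 / (0.2·0.9658 + 0.1·0.0342) ≈ 0.9826

0.983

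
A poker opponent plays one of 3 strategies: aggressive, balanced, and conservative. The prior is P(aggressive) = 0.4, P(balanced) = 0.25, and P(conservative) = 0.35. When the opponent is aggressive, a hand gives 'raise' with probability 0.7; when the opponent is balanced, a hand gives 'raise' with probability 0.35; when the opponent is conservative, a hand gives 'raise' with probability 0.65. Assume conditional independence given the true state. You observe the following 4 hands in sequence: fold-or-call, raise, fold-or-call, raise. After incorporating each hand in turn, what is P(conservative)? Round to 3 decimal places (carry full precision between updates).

0.372

After 'fold-or-call': normaliser = 0.3·0.4000 + 0.65·0.2500 + 0.35·0.3500; P(aggressive) ≈ 0.2963, P(balanced) ≈ 0.4012, P(conservative) ≈ 0.3025
After 'raise': normaliser = 0.7·0.2963 + 0.35·0.4012 + 0.65·0.3025; P(aggressive) ≈ 0.3810, P(balanced) ≈ 0.2579, P(conservative) ≈ 0.3611
After 'fold-or-call': normaliser = 0.3·0.3810 + 0.65·0.2579 + 0.35·0.3611; P(aggressive) ≈ 0.2799, P(balanced) ≈ 0.4106, P(conservative) ≈ 0.3095
After 'raise': normaliser = 0.7·0.2799 + 0.35·0.4106 + 0.65·0.3095; P(aggressive) ≈ 0.3623, P(balanced) ≈ 0.2657, P(conservative) ≈ 0.3720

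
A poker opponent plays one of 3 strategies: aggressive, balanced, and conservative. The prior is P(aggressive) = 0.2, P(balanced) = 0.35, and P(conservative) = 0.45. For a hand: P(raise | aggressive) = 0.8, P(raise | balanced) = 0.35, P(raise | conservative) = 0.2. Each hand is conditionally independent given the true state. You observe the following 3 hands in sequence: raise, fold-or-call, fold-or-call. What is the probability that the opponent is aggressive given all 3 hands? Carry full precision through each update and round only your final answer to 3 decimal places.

After 'raise': normaliser = 0.8·0.2000 + 0.35·0.3500 + 0.2·0.4500; P(aggressive) ≈ 0.4295, P(balanced) ≈ 0.3289, P(conservative) ≈ 0.2416
After 'fold-or-call': normaliser = 0.2·0.4295 + 0.65·0.3289 + 0.8·0.2416; P(aggressive) ≈ 0.1743, P(balanced) ≈ 0.4336, P(conservative) ≈ 0.3921
After 'fold-or-call': normaliser = 0.2·0.1743 + 0.65·0.4336 + 0.8·0.3921; P(aggressive) ≈ 0.0553, P(balanced) ≈ 0.4471, P(conservative) ≈ 0.4976

0.055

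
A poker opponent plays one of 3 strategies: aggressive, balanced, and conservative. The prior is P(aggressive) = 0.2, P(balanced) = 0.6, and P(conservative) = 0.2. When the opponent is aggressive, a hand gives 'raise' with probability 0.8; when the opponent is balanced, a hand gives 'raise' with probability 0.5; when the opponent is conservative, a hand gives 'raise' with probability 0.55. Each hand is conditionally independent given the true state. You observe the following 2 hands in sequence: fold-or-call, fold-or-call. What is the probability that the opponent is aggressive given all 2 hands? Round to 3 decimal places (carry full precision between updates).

0.040

After 'fold-or-call': normaliser = 0.2·0.2000 + 0.5·0.6000 + 0.45·0.2000; P(aggressive) ≈ 0.0930, P(balanced) ≈ 0.6977, P(conservative) ≈ 0.2093
After 'fold-or-call': normaliser = 0.2·0.0930 + 0.5·0.6977 + 0.45·0.2093; P(aggressive) ≈ 0.0403, P(balanced) ≈ 0.7557, P(conservative) ≈ 0.2040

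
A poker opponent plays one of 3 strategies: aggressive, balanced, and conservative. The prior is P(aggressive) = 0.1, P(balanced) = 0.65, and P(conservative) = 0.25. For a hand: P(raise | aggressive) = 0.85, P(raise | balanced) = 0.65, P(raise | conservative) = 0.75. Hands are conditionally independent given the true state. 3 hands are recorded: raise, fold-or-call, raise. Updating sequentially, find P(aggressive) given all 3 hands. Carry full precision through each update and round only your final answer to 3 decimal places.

Apply Bayes' rule sequentially, carrying P(aggressive) forward.
After 'raise': normaliser = 0.85·0.1000 + 0.65·0.6500 + 0.75·0.2500; P(aggressive) ≈ 0.1223, P(balanced) ≈ 0.6079, P(conservative) ≈ 0.2698
After 'fold-or-call': normaliser = 0.15·0.1223 + 0.35·0.6079 + 0.25·0.2698; P(aggressive) ≈ 0.0614, P(balanced) ≈ 0.7127, P(conservative) ≈ 0.2259
After 'raise': normaliser = 0.85·0.0614 + 0.65·0.7127 + 0.75·0.2259; P(aggressive) ≈ 0.0763, P(balanced) ≈ 0.6764, P(conservative) ≈ 0.2474

0.076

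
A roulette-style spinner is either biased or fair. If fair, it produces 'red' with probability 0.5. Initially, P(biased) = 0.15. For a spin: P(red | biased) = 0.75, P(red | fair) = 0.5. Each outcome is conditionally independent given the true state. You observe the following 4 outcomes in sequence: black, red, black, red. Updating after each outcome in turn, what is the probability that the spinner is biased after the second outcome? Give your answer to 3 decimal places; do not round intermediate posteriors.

0.117

Apply Bayes' rule sequentially, carrying P(biased) forward.
After 'black': P(biased) = 0.25·0.1500 / (0.25·0.1500 + 0.5·0.8500) ≈ 0.0811
After 'red': P(biased) = 0.75·0.0811 / (0.75·0.0811 + 0.5·0.9189) ≈ 0.1169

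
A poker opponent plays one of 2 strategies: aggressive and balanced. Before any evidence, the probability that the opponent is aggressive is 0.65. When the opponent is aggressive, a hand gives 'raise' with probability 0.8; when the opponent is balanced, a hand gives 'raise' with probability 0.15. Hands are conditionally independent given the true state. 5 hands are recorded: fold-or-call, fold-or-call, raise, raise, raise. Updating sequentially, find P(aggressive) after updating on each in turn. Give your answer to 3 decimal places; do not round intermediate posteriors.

0.940

After 'fold-or-call': P(aggressive) = 0.2·0.6500 / (0.2·0.6500 + 0.85·0.3500) ≈ 0.3041
After 'fold-or-call': P(aggressive) = 0.2·0.3041 / (0.2·0.3041 + 0.85·0.6959) ≈ 0.0932
After 'raise': P(aggressive) = 0.8·0.0932 / (0.8·0.0932 + 0.15·0.9068) ≈ 0.3542
After 'raise': P(aggressive) = 0.8·0.3542 / (0.8·0.3542 + 0.15·0.6458) ≈ 0.7452
After 'raise': P(aggressive) = 0.8·0.7452 / (0.8·0.7452 + 0.15·0.2548) ≈ 0.9398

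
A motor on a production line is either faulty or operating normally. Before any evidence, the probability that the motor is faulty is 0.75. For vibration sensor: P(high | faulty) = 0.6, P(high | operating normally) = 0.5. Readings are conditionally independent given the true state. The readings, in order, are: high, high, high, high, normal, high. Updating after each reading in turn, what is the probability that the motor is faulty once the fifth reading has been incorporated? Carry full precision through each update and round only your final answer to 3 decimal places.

0.833

After 'high': P(faulty) = 0.6·0.7500 / (0.6·0.7500 + 0.5·0.2500) ≈ 0.7826
After 'high': P(faulty) = 0.6·0.7826 / (0.6·0.7826 + 0.5·0.2174) ≈ 0.8120
After 'high': P(faulty) = 0.6·0.8120 / (0.6·0.8120 + 0.5·0.1880) ≈ 0.8383
After 'high': P(faulty) = 0.6·0.8383 / (0.6·0.8383 + 0.5·0.1617) ≈ 0.8615
After 'normal': P(faulty) = 0.4·0.8615 / (0.4·0.8615 + 0.5·0.1385) ≈ 0.8327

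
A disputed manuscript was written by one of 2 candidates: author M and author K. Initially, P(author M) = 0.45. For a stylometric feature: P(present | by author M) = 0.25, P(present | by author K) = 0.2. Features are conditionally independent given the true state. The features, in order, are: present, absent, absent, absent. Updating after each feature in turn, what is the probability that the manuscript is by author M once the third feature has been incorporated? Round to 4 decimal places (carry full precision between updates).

0.4734

Each posterior becomes the prior for the next update.
After 'present': P(author M) = 0.25·0.4500 / (0.25·0.4500 + 0.2·0.5500) ≈ 0.5056
After 'absent': P(author M) = 0.75·0.5056 / (0.75·0.5056 + 0.8·0.4944) ≈ 0.4895
After 'absent': P(author M) = 0.75·0.4895 / (0.75·0.4895 + 0.8·0.5105) ≈ 0.4734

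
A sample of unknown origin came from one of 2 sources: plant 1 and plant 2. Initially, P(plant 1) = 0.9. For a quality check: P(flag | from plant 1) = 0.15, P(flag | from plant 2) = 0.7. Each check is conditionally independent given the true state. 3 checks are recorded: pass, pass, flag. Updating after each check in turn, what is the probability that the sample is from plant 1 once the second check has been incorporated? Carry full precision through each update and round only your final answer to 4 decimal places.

After 'pass': P(plant 1) = 0.85·0.9000 / (0.85·0.9000 + 0.3·0.1000) ≈ 0.9623
After 'pass': P(plant 1) = 0.85·0.9623 / (0.85·0.9623 + 0.3·0.0377) ≈ 0.9863

0.9863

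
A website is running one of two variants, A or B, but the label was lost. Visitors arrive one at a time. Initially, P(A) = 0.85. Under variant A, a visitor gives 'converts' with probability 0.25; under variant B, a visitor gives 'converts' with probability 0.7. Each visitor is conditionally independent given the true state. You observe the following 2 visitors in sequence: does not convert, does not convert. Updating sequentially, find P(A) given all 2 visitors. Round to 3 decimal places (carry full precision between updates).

0.973

After 'does not convert': P(A) = 0.75·0.8500 / (0.75·0.8500 + 0.3·0.1500) ≈ 0.9341
After 'does not convert': P(A) = 0.75·0.9341 / (0.75·0.9341 + 0.3·0.0659) ≈ 0.9725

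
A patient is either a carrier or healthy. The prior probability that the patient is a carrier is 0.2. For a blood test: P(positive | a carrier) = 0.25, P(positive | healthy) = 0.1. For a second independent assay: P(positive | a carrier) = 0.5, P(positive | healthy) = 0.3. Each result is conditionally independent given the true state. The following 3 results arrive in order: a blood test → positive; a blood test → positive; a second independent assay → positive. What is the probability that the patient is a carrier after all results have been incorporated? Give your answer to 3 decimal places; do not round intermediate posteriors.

0.723

After a blood test='positive': P(carrier) = 0.25·0.2000 / (0.25·0.2000 + 0.1·0.8000) ≈ 0.3846
After a blood test='positive': P(carrier) = 0.25·0.3846 / (0.25·0.3846 + 0.1·0.6154) ≈ 0.6098
After a second independent assay='positive': P(carrier) = 0.5·0.6098 / (0.5·0.6098 + 0.3·0.3902) ≈ 0.7225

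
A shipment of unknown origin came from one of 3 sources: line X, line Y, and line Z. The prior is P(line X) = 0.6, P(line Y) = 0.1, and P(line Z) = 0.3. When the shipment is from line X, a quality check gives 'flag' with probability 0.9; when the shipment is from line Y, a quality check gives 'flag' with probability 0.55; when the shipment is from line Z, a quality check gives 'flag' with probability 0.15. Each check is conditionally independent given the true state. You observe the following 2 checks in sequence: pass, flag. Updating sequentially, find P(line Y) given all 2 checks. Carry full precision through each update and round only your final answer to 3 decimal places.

0.212

After 'pass': normaliser = 0.1·0.6000 + 0.45·0.1000 + 0.85·0.3000; P(line X) ≈ 0.1667, P(line Y) ≈ 0.1250, P(line Z) ≈ 0.7083
After 'flag': normaliser = 0.9·0.1667 + 0.55·0.1250 + 0.15·0.7083; P(line X) ≈ 0.4615, P(line Y) ≈ 0.2115, P(line Z) ≈ 0.3269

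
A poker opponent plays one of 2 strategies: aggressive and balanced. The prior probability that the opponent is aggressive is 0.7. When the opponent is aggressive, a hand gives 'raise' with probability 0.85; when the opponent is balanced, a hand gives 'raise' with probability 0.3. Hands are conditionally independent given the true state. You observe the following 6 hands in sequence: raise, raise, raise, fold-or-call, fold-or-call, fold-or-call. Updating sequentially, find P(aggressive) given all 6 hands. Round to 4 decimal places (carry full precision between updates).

0.3431

After 'raise': P(aggressive) = 0.85·0.7000 / (0.85·0.7000 + 0.3·0.3000) ≈ 0.8686
After 'raise': P(aggressive) = 0.85·0.8686 / (0.85·0.8686 + 0.3·0.1314) ≈ 0.9493
After 'raise': P(aggressive) = 0.85·0.9493 / (0.85·0.9493 + 0.3·0.0507) ≈ 0.9815
After 'fold-or-call': P(aggressive) = 0.15·0.9815 / (0.15·0.9815 + 0.7·0.0185) ≈ 0.9192
After 'fold-or-call': P(aggressive) = 0.15·0.9192 / (0.15·0.9192 + 0.7·0.0808) ≈ 0.7090
After 'fold-or-call': P(aggressive) = 0.15·0.7090 / (0.15·0.7090 + 0.7·0.2910) ≈ 0.3431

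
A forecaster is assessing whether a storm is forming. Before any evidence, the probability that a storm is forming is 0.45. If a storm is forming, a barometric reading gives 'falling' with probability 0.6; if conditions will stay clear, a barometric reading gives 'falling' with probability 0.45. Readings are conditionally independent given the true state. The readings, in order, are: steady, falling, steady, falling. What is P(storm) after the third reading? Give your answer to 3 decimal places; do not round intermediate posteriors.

0.366

After 'steady': P(storm) = 0.4·0.4500 / (0.4·0.4500 + 0.55·0.5500) ≈ 0.3731
After 'falling': P(storm) = 0.6·0.3731 / (0.6·0.3731 + 0.45·0.6269) ≈ 0.4424
After 'steady': P(storm) = 0.4·0.4424 / (0.4·0.4424 + 0.55·0.5576) ≈ 0.3659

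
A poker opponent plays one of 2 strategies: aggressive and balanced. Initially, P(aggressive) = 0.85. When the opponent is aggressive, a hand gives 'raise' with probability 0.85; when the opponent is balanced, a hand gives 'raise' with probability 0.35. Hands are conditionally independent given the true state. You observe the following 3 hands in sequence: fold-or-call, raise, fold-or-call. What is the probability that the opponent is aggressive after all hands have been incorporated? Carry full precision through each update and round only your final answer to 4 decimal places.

Each posterior becomes the prior for the next update.
After 'fold-or-call': P(aggressive) = 0.15·0.8500 / (0.15·0.8500 + 0.65·0.1500) ≈ 0.5667
After 'raise': P(aggressive) = 0.85·0.5667 / (0.85·0.5667 + 0.35·0.4333) ≈ 0.7605
After 'fold-or-call': P(aggressive) = 0.15·0.7605 / (0.15·0.7605 + 0.65·0.2395) ≈ 0.4229

0.4229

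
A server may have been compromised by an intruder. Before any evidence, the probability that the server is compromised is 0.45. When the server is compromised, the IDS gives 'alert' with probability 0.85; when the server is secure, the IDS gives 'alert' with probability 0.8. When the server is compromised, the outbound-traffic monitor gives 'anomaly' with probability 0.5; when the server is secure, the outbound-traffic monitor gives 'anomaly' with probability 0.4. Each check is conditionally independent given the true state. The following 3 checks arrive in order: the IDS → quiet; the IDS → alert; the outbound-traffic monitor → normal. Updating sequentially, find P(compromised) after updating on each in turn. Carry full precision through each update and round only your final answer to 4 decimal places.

0.3520

After the IDS='quiet': P(compromised) = 0.15·0.4500 / (0.15·0.4500 + 0.2·0.5500) ≈ 0.3803
After the IDS='alert': P(compromised) = 0.85·0.3803 / (0.85·0.3803 + 0.8·0.6197) ≈ 0.3947
After the outbound-traffic monitor='normal': P(compromised) = 0.5·0.3947 / (0.5·0.3947 + 0.6·0.6053) ≈ 0.3520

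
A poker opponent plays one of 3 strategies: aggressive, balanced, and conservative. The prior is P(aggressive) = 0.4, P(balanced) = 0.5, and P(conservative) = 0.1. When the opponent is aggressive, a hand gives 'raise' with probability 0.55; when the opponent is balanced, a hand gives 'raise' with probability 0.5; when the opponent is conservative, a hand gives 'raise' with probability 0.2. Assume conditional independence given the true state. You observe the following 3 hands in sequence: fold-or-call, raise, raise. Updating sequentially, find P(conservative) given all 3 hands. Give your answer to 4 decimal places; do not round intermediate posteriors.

0.0266

After 'fold-or-call': normaliser = 0.45·0.4000 + 0.5·0.5000 + 0.8·0.1000; P(aggressive) ≈ 0.3529, P(balanced) ≈ 0.4902, P(conservative) ≈ 0.1569
After 'raise': normaliser = 0.55·0.3529 + 0.5·0.4902 + 0.2·0.1569; P(aggressive) ≈ 0.4125, P(balanced) ≈ 0.5208, P(conservative) ≈ 0.0667
After 'raise': normaliser = 0.55·0.4125 + 0.5·0.5208 + 0.2·0.0667; P(aggressive) ≈ 0.4532, P(balanced) ≈ 0.5202, P(conservative) ≈ 0.0266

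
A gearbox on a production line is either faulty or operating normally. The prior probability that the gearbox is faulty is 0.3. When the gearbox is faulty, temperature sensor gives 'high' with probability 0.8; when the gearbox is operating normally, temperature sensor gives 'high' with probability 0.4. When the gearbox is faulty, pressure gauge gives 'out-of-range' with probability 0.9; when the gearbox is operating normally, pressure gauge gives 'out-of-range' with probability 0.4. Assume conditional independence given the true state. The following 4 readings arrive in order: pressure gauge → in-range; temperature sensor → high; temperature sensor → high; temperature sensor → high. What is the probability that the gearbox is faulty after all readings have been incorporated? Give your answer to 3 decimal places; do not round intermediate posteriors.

After pressure gauge='in-range': P(faulty) = 0.1·0.3000 / (0.1·0.3000 + 0.6·0.7000) ≈ 0.0667
After temperature sensor='high': P(faulty) = 0.8·0.0667 / (0.8·0.0667 + 0.4·0.9333) ≈ 0.1250
After temperature sensor='high': P(faulty) = 0.8·0.1250 / (0.8·0.1250 + 0.4·0.8750) ≈ 0.2222
After temperature sensor='high': P(faulty) = 0.8·0.2222 / (0.8·0.2222 + 0.4·0.7778) ≈ 0.3636

0.364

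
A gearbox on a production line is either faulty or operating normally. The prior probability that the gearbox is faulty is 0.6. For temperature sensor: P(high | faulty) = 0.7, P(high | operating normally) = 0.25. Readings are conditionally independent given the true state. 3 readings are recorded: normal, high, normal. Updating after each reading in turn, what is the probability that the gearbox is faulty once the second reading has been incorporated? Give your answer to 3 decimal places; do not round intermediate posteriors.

Apply Bayes' rule sequentially, carrying P(faulty) forward.
After 'normal': P(faulty) = 0.3·0.6000 / (0.3·0.6000 + 0.75·0.4000) ≈ 0.3750
After 'high': P(faulty) = 0.7·0.3750 / (0.7·0.3750 + 0.25·0.6250) ≈ 0.6269

0.627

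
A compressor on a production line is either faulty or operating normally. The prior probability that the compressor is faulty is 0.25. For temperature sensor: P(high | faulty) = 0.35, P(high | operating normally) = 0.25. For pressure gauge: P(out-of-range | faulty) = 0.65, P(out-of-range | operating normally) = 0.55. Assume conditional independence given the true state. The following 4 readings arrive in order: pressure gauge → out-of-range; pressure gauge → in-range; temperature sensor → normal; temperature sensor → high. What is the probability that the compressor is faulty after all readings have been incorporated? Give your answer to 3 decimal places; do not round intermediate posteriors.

After pressure gauge='out-of-range': P(faulty) = 0.65·0.2500 / (0.65·0.2500 + 0.55·0.7500) ≈ 0.2826
After pressure gauge='in-range': P(faulty) = 0.35·0.2826 / (0.35·0.2826 + 0.45·0.7174) ≈ 0.2345
After temperature sensor='normal': P(faulty) = 0.65·0.2345 / (0.65·0.2345 + 0.75·0.7655) ≈ 0.2098
After temperature sensor='high': P(faulty) = 0.35·0.2098 / (0.35·0.2098 + 0.25·0.7902) ≈ 0.2710

0.271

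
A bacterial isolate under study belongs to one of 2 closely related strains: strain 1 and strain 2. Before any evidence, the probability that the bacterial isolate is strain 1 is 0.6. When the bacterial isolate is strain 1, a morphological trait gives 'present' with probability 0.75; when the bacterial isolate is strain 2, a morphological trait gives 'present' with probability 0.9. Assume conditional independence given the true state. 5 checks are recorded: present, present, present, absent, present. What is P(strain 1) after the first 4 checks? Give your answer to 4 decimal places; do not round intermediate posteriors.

After 'present': P(strain 1) = 0.75·0.6000 / (0.75·0.6000 + 0.9·0.4000) ≈ 0.5556
After 'present': P(strain 1) = 0.75·0.5556 / (0.75·0.5556 + 0.9·0.4444) ≈ 0.5102
After 'present': P(strain 1) = 0.75·0.5102 / (0.75·0.5102 + 0.9·0.4898) ≈ 0.4647
After 'absent': P(strain 1) = 0.25·0.4647 / (0.25·0.4647 + 0.1·0.5353) ≈ 0.6846

0.6846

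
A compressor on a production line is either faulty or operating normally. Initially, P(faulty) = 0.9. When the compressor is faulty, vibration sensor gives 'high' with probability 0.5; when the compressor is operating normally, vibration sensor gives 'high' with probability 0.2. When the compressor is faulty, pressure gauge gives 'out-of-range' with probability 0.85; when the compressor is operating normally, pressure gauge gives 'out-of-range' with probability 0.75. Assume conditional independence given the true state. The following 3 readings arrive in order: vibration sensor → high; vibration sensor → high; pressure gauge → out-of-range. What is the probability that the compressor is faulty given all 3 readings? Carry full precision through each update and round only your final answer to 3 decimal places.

0.985

After vibration sensor='high': P(faulty) = 0.5·0.9000 / (0.5·0.9000 + 0.2·0.1000) ≈ 0.9574
After vibration sensor='high': P(faulty) = 0.5·0.9574 / (0.5·0.9574 + 0.2·0.0426) ≈ 0.9825
After pressure gauge='out-of-range': P(faulty) = 0.85·0.9825 / (0.85·0.9825 + 0.75·0.0175) ≈ 0.9846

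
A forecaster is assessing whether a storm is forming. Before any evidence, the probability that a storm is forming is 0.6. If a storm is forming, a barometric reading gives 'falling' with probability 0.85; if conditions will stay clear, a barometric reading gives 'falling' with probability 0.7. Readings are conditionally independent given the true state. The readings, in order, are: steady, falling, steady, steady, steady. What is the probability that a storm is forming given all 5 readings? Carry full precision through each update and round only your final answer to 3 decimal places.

Each posterior becomes the prior for the next update.
After 'steady': P(storm) = 0.15·0.6000 / (0.15·0.6000 + 0.3·0.4000) ≈ 0.4286
After 'falling': P(storm) = 0.85·0.4286 / (0.85·0.4286 + 0.7·0.5714) ≈ 0.4766
After 'steady': P(storm) = 0.15·0.4766 / (0.15·0.4766 + 0.3·0.5234) ≈ 0.3129
After 'steady': P(storm) = 0.15·0.3129 / (0.15·0.3129 + 0.3·0.6871) ≈ 0.1855
After 'steady': P(storm) = 0.15·0.1855 / (0.15·0.1855 + 0.3·0.8145) ≈ 0.1022

0.102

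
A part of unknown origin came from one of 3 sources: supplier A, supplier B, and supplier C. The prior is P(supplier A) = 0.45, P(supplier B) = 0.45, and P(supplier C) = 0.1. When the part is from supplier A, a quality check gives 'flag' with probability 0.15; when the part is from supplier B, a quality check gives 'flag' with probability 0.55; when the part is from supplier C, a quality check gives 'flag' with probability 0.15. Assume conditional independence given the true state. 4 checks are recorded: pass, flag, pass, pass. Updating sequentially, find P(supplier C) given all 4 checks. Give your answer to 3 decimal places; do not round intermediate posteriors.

Each posterior becomes the prior for the next update.
After 'pass': normaliser = 0.85·0.4500 + 0.45·0.4500 + 0.85·0.1000; P(supplier A) ≈ 0.5709, P(supplier B) ≈ 0.3022, P(supplier C) ≈ 0.1269
After 'flag': normaliser = 0.15·0.5709 + 0.55·0.3022 + 0.15·0.1269; P(supplier A) ≈ 0.3161, P(supplier B) ≈ 0.6136, P(supplier C) ≈ 0.0702
After 'pass': normaliser = 0.85·0.3161 + 0.45·0.6136 + 0.85·0.0702; P(supplier A) ≈ 0.4445, P(supplier B) ≈ 0.4568, P(supplier C) ≈ 0.0988
After 'pass': normaliser = 0.85·0.4445 + 0.45·0.4568 + 0.85·0.0988; P(supplier A) ≈ 0.5662, P(supplier B) ≈ 0.3080, P(supplier C) ≈ 0.1258

0.126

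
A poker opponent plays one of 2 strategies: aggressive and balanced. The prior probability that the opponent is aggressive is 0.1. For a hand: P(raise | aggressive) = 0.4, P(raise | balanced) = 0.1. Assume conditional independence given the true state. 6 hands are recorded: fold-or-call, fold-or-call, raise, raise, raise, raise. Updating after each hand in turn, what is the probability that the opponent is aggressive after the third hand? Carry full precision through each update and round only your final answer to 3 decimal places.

After 'fold-or-call': P(aggressive) = 0.6·0.1000 / (0.6·0.1000 + 0.9·0.9000) ≈ 0.0690
After 'fold-or-call': P(aggressive) = 0.6·0.0690 / (0.6·0.0690 + 0.9·0.9310) ≈ 0.0471
After 'raise': P(aggressive) = 0.4·0.0471 / (0.4·0.0471 + 0.1·0.9529) ≈ 0.1649

0.165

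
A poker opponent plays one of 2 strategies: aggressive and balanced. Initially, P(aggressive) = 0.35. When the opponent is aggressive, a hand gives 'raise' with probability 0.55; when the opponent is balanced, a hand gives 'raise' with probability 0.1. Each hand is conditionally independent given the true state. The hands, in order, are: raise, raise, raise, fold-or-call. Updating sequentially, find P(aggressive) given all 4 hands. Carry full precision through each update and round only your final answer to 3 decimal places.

0.978

After 'raise': P(aggressive) = 0.55·0.3500 / (0.55·0.3500 + 0.1·0.6500) ≈ 0.7476
After 'raise': P(aggressive) = 0.55·0.7476 / (0.55·0.7476 + 0.1·0.2524) ≈ 0.9422
After 'raise': P(aggressive) = 0.55·0.9422 / (0.55·0.9422 + 0.1·0.0578) ≈ 0.9890
After 'fold-or-call': P(aggressive) = 0.45·0.9890 / (0.45·0.9890 + 0.9·0.0110) ≈ 0.9782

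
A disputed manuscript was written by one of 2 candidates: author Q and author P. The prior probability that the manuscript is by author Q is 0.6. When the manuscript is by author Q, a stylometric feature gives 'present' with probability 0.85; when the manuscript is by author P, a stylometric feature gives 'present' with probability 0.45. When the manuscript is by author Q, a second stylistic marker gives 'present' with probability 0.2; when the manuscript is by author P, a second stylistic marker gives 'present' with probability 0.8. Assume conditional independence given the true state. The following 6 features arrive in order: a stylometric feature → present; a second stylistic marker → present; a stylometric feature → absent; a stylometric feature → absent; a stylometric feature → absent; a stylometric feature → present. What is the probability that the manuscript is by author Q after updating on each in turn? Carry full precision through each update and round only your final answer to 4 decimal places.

0.0264

After a stylometric feature='present': P(author Q) = 0.85·0.6000 / (0.85·0.6000 + 0.45·0.4000) ≈ 0.7391
After a second stylistic marker='present': P(author Q) = 0.2·0.7391 / (0.2·0.7391 + 0.8·0.2609) ≈ 0.4146
After a stylometric feature='absent': P(author Q) = 0.15·0.4146 / (0.15·0.4146 + 0.55·0.5854) ≈ 0.1619
After a stylometric feature='absent': P(author Q) = 0.15·0.1619 / (0.15·0.1619 + 0.55·0.8381) ≈ 0.0500
After a stylometric feature='absent': P(author Q) = 0.15·0.0500 / (0.15·0.0500 + 0.55·0.9500) ≈ 0.0142
After a stylometric feature='present': P(author Q) = 0.85·0.0142 / (0.85·0.0142 + 0.45·0.9858) ≈ 0.0264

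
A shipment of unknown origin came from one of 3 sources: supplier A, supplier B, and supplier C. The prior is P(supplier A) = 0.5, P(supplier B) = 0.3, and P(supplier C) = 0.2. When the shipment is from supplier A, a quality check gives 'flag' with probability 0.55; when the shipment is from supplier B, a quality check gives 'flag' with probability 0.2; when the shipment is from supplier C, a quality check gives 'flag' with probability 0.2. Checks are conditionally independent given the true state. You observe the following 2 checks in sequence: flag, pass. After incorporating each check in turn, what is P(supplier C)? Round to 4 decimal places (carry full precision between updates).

0.1571

After 'flag': normaliser = 0.55·0.5000 + 0.2·0.3000 + 0.2·0.2000; P(supplier A) ≈ 0.7333, P(supplier B) ≈ 0.1600, P(supplier C) ≈ 0.1067
After 'pass': normaliser = 0.45·0.7333 + 0.8·0.1600 + 0.8·0.1067; P(supplier A) ≈ 0.6074, P(supplier B) ≈ 0.2356, P(supplier C) ≈ 0.1571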